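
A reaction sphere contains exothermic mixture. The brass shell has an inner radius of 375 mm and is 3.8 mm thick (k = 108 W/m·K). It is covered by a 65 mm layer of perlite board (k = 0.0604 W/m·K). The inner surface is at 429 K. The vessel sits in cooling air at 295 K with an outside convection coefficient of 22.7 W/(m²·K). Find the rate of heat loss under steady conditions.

Q ≈ 254 W

Each spherical layer contributes R = (1/r_i − 1/r_o)/(4πk):
R_brass shell = (1/0.375 − 1/0.3788)/(4π×108) = 1.971×10^-5 K/W
R_perlite board = (1/0.3788 − 1/0.4438)/(4π×0.0604) = 0.5094 K/W
R_outer film = 1/(h·4πr_o²) = 1/(22.7×4π×0.4438²) = 0.0178 K/W
R_total = 0.5272 K/W
Q = ΔT/R_total = 134/0.5272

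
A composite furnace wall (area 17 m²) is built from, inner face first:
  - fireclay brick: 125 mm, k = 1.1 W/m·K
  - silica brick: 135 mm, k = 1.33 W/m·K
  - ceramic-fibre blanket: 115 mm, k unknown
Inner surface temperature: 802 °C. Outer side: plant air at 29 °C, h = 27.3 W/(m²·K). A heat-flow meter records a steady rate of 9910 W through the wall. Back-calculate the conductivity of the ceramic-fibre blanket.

k ≈ 0.107 W/(m·K)

Thermal resistances in series:
R_fireclay brick = L/(kA) = 0.125/(1.1×17) = 0.006684 K/W
R_silica brick = L/(kA) = 0.135/(1.33×17) = 0.005971 K/W
R_outer film = 1/(h_o·A) = 1/(27.3×17) = 0.002155 K/W
Sum of known resistances R_other = 0.01481 K/W
Total R = ΔT/Q = 773/9910 = 0.078 K/W
R_ceramic-fibre blanket = R_total − R_other = 0.06319 K/W
k = L/(R·A) = 0.115/(0.06319×17)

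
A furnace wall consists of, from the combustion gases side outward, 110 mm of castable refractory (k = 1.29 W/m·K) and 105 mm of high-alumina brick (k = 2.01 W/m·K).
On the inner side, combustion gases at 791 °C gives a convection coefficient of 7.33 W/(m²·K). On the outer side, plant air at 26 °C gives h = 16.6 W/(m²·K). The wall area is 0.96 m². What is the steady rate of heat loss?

Series thermal resistances:
R_inner film = 1/(h_i·A) = 1/(7.33×0.96) = 0.1421 K/W
R_castable refractory = L/(kA) = 0.11/(1.29×0.96) = 0.08882 K/W
R_high-alumina brick = L/(kA) = 0.105/(2.01×0.96) = 0.05442 K/W
R_outer film = 1/(h_o·A) = 1/(16.6×0.96) = 0.06275 K/W
R_total = 0.3481 K/W
Q = ΔT / R_total = 765 / 0.3481

Q ≈ 2200 W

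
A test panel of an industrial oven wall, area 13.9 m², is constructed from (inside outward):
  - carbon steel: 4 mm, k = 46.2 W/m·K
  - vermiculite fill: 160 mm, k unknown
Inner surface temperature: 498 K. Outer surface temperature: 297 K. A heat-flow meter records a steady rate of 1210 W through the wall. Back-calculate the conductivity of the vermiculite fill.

Thermal resistances in series:
R_carbon steel = L/(kA) = 0.004/(46.2×13.9) = 6.229×10^-6 K/W
Sum of known resistances R_other = 6.229×10^-6 K/W
Total R = ΔT/Q = 201/1210 = 0.1661 K/W
R_vermiculite fill = R_total − R_other = 0.1661 K/W
k = L/(R·A) = 0.16/(0.1661×13.9)

k ≈ 0.0693 W/(m·K)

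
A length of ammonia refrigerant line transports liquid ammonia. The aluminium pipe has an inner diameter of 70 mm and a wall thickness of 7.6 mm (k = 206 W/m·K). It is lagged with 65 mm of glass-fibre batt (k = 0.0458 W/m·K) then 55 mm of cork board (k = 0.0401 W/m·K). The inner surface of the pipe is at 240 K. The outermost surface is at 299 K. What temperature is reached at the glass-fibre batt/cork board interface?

For a radial system each layer contributes R = ln(r_out/r_in)/(2πkL); films add R = 1/(hA).
R_aluminium pipe wall = ln(42.6/35)/(2π×206×1) = 1.518×10^-4 K/W
R_glass-fibre batt = ln(107.6/42.6)/(2π×0.0458×1) = 3.22 K/W
R_cork board = ln(162.6/107.6)/(2π×0.0401×1) = 1.639 K/W
R_total = 4.859 K/W
Q = ΔT/R_total = 59/4.859
Q = 12.1 W/m
T_interface = T_inner + Q·ΣR(inner→interface) = 240 + 12.1×3.22

T ≈ 279 K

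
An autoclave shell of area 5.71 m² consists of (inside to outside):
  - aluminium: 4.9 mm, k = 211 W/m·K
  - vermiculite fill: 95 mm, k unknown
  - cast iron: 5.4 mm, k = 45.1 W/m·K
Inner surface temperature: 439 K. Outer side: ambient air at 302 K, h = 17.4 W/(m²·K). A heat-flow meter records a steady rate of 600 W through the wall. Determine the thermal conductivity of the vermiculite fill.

Treating each layer as a thermal resistance in series:
R_aluminium = L/(kA) = 0.0049/(211×5.71) = 4.067×10^-6 K/W
R_cast iron = L/(kA) = 0.0054/(45.1×5.71) = 2.097×10^-5 K/W
R_outer film = 1/(h_o·A) = 1/(17.4×5.71) = 0.01007 K/W
Sum of known resistances R_other = 0.01009 K/W
Total R = ΔT/Q = 137/600 = 0.2283 K/W
R_vermiculite fill = R_total − R_other = 0.2182 K/W
k = L/(R·A) = 0.095/(0.2182×5.71)

k ≈ 0.0762 W/(m·K)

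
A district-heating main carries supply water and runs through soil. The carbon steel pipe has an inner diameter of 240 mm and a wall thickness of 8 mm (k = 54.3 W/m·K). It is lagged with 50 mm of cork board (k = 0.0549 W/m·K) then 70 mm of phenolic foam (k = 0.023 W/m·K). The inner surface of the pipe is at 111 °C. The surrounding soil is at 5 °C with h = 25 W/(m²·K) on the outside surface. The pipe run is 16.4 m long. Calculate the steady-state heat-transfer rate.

Per-layer cylindrical resistances, series-summed:
R_carbon steel pipe wall = ln(128/120)/(2π×54.3×16.4) = 1.153×10^-5 K/W
R_cork board = ln(178/128)/(2π×0.0549×16.4) = 0.05829 K/W
R_phenolic foam = ln(248/178)/(2π×0.023×16.4) = 0.1399 K/W
R_outer film = 1/(h_o·2πr_oL) = 1/(25×2π×0.248×16.4) = 0.001565 K/W
R_total = 0.1998 K/W
Q = ΔT/R_total = 106/0.1998

Q ≈ 531 W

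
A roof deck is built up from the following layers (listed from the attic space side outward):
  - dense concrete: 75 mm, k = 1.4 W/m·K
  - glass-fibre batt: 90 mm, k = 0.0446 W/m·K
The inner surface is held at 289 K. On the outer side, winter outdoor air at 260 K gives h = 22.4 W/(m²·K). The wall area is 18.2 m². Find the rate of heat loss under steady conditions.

Treating each layer as a thermal resistance in series:
R_dense concrete = L/(kA) = 0.075/(1.4×18.2) = 0.002943 K/W
R_glass-fibre batt = L/(kA) = 0.09/(0.0446×18.2) = 0.1109 K/W
R_outer film = 1/(h_o·A) = 1/(22.4×18.2) = 0.002453 K/W
R_total = 0.1163 K/W
Q = ΔT / R_total = 29 / 0.1163

Q ≈ 249 W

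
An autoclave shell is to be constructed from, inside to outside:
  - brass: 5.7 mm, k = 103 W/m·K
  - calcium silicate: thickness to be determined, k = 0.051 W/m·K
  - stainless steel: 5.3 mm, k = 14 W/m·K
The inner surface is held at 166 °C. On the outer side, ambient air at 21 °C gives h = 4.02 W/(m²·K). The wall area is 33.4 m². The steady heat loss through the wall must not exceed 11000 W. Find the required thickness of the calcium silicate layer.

L ≈ 9.75 mm

Using the resistance-network approach (series):
R_brass = L/(kA) = 0.0057/(103×33.4) = 1.657×10^-6 K/W
R_stainless steel = L/(kA) = 0.0053/(14×33.4) = 1.133×10^-5 K/W
R_outer film = 1/(h_o·A) = 1/(4.02×33.4) = 0.007448 K/W
Sum of the known resistances R_other = 0.007461 K/W
Required total resistance R_tot = ΔT/Q_allow = 145/11000 = 0.01318 K/W
R_calcium silicate = R_tot − R_other = 0.005721 K/W
L = R·k·A = 0.005721×0.051×33.4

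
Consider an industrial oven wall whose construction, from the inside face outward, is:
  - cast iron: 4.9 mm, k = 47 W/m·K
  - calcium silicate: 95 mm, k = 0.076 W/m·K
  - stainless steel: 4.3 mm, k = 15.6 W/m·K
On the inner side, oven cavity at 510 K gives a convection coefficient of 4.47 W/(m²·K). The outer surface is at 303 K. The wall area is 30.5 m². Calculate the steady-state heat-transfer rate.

Thermal resistances in series:
R_inner film = 1/(h_i·A) = 1/(4.47×30.5) = 0.007335 K/W
R_cast iron = L/(kA) = 0.0049/(47×30.5) = 3.418×10^-6 K/W
R_calcium silicate = L/(kA) = 0.095/(0.076×30.5) = 0.04098 K/W
R_stainless steel = L/(kA) = 0.0043/(15.6×30.5) = 9.037×10^-6 K/W
R_total = 0.04833 K/W
Q = ΔT / R_total = 207 / 0.04833

Q ≈ 4280 W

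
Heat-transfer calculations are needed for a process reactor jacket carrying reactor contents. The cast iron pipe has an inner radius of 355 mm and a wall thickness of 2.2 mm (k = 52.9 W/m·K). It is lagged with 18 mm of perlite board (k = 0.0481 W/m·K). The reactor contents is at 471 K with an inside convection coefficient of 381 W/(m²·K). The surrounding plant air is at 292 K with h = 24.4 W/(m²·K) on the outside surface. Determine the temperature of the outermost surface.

T ≈ 309 K

Per-layer cylindrical resistances, series-summed:
R_inner film = 1/(h_i·2πr₁L) = 1/(381×2π×0.355×1) = 0.001177 K/W
R_cast iron pipe wall = ln(357.2/355)/(2π×52.9×1) = 1.859×10^-5 K/W
R_perlite board = ln(375.2/357.2)/(2π×0.0481×1) = 0.1627 K/W
R_outer film = 1/(h_o·2πr_oL) = 1/(24.4×2π×0.3752×1) = 0.01738 K/W
R_total = 0.1813 K/W
Q = ΔT/R_total = 179/0.1813
Q = 988 W/m
T_interface = T_inner − Q·ΣR(inner→interface) = 471 − 988×0.1639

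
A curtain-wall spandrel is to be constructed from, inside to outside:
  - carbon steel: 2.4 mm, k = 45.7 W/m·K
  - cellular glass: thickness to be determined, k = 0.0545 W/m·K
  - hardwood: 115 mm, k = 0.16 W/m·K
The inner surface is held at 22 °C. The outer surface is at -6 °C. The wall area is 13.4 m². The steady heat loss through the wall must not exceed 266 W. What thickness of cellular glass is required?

L ≈ 37.7 mm

Using the resistance-network approach (series):
R_carbon steel = L/(kA) = 0.0024/(45.7×13.4) = 3.919×10^-6 K/W
R_hardwood = L/(kA) = 0.115/(0.16×13.4) = 0.05364 K/W
Sum of the known resistances R_other = 0.05364 K/W
Required total resistance R_tot = ΔT/Q_allow = 28/266 = 0.1053 K/W
R_cellular glass = R_tot − R_other = 0.05162 K/W
L = R·k·A = 0.05162×0.0545×13.4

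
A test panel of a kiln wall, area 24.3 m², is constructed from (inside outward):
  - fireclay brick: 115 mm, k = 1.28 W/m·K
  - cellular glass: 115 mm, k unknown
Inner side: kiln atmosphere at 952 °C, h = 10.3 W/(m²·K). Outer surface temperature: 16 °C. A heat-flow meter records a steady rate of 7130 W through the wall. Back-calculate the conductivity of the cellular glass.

k ≈ 0.0383 W/(m·K)

Using the resistance-network approach (series):
R_inner film = 1/(h_i·A) = 1/(10.3×24.3) = 0.003995 K/W
R_fireclay brick = L/(kA) = 0.115/(1.28×24.3) = 0.003697 K/W
Sum of known resistances R_other = 0.007693 K/W
Total R = ΔT/Q = 936/7130 = 0.1313 K/W
R_cellular glass = R_total − R_other = 0.1236 K/W
k = L/(R·A) = 0.115/(0.1236×24.3)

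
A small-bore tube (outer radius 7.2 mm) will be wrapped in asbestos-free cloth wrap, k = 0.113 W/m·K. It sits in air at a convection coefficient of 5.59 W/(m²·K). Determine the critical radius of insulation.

r_cr ≈ 20.2 mm

For a cylinder r_cr = k/h = 0.113/5.59
r_cr = 20.2 mm; since the bare radius (7.2 mm) is below r_cr, adding a thin layer of insulation will *increase* heat loss.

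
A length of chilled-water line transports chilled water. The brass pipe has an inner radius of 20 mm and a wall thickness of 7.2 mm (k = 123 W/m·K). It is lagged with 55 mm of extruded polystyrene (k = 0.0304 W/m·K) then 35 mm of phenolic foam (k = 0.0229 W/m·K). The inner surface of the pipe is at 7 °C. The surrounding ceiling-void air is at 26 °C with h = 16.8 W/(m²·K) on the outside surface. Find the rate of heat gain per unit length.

q′ ≈ 2.28 W/m

Radial resistances (cylindrical: R_cond = ln(r_o/r_i)/(2πkL), R_conv = 1/(h·2πrL)):
R_brass pipe wall = ln(27.2/20)/(2π×123×1) = 3.979×10^-4 K/W
R_extruded polystyrene = ln(82.2/27.2)/(2π×0.0304×1) = 5.79 K/W
R_phenolic foam = ln(117.2/82.2)/(2π×0.0229×1) = 2.465 K/W
R_outer film = 1/(h_o·2πr_oL) = 1/(16.8×2π×0.1172×1) = 0.08083 K/W
R_total = 8.337 K/W
Q = ΔT/R_total = 19/8.337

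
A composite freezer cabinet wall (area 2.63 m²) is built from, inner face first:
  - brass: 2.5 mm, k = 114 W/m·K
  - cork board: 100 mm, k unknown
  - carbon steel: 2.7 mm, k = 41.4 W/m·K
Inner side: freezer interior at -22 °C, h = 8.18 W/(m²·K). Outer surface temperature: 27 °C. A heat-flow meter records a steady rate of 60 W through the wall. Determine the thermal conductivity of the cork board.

Thermal resistances in series:
R_inner film = 1/(h_i·A) = 1/(8.18×2.63) = 0.04648 K/W
R_brass = L/(kA) = 0.0025/(114×2.63) = 8.338×10^-6 K/W
R_carbon steel = L/(kA) = 0.0027/(41.4×2.63) = 2.48×10^-5 K/W
Sum of known resistances R_other = 0.04652 K/W
Total R = ΔT/Q = 49/60 = 0.8167 K/W
R_cork board = R_total − R_other = 0.7702 K/W
k = L/(R·A) = 0.1/(0.7702×2.63)

k ≈ 0.0494 W/(m·K)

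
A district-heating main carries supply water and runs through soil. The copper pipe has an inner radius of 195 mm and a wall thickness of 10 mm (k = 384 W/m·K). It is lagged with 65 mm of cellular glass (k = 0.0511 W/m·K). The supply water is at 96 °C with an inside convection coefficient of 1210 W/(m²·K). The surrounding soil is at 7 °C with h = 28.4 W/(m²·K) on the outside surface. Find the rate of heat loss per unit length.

For a radial system each layer contributes R = ln(r_out/r_in)/(2πkL); films add R = 1/(hA).
R_inner film = 1/(h_i·2πr₁L) = 1/(1210×2π×0.195×1) = 6.745×10^-4 K/W
R_copper pipe wall = ln(205/195)/(2π×384×1) = 2.073×10^-5 K/W
R_cellular glass = ln(270/205)/(2π×0.0511×1) = 0.8578 K/W
R_outer film = 1/(h_o·2πr_oL) = 1/(28.4×2π×0.27×1) = 0.02076 K/W
R_total = 0.8792 K/W
Q = ΔT/R_total = 89/0.8792

q′ ≈ 101 W/m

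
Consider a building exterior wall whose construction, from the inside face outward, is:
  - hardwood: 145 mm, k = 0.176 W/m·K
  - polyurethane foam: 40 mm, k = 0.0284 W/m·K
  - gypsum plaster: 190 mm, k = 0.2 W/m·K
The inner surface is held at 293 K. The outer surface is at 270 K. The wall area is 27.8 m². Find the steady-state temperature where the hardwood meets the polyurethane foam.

Series thermal resistances:
R_hardwood = L/(kA) = 0.145/(0.176×27.8) = 0.02964 K/W
R_polyurethane foam = L/(kA) = 0.04/(0.0284×27.8) = 0.05066 K/W
R_gypsum plaster = L/(kA) = 0.19/(0.2×27.8) = 0.03417 K/W
R_total = 0.1145 K/W;  Q = ΔT/R_total = 23/0.1145 = 200.9 W
T_interface = T_inner − Q·ΣR(inner→interface) = 293 − 201×0.02964

T ≈ 287 K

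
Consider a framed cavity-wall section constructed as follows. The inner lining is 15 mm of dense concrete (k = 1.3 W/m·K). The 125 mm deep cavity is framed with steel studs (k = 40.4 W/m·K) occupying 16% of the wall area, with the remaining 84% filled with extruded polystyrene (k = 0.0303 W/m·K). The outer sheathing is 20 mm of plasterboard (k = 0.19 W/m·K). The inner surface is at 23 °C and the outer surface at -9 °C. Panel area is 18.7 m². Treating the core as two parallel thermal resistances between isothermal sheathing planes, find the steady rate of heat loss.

Sheathing layers in series; stud and cavity paths in parallel between them.
R_inner = 0.015/(1.3×18.7) = 6.17×10^-4 K/W
R_stud  = 0.125/(40.4×0.16×18.7) = 0.001034 K/W
R_cav   = 0.125/(0.0303×0.84×18.7) = 0.2626 K/W
1/R_core = 1/R_stud + 1/R_cav → R_core = 0.00103 K/W
R_outer = 0.02/(0.19×18.7) = 0.005629 K/W
R_total = 0.007276 K/W
Q = ΔT/R_total = 32/0.007276

Q ≈ 4400 W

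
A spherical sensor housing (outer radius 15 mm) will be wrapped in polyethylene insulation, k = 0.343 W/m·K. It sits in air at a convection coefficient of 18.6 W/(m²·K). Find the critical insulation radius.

r_cr ≈ 36.9 mm

For a sphere r_cr = 2k/h = 2×0.343/18.6
r_cr = 36.9 mm; since the bare radius (15 mm) is below r_cr, adding a thin layer of insulation will *increase* heat loss.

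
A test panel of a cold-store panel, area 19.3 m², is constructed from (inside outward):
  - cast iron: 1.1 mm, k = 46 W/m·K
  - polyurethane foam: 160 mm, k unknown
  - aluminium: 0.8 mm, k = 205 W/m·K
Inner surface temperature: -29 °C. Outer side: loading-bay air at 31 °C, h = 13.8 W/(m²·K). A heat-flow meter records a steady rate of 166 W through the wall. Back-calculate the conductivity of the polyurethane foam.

k ≈ 0.0232 W/(m·K)

Series thermal resistances:
R_cast iron = L/(kA) = 0.0011/(46×19.3) = 1.239×10^-6 K/W
R_aluminium = L/(kA) = 0.0008/(205×19.3) = 2.022×10^-7 K/W
R_outer film = 1/(h_o·A) = 1/(13.8×19.3) = 0.003755 K/W
Sum of known resistances R_other = 0.003756 K/W
Total R = ΔT/Q = 60/166 = 0.3614 K/W
R_polyurethane foam = R_total − R_other = 0.3577 K/W
k = L/(R·A) = 0.16/(0.3577×19.3)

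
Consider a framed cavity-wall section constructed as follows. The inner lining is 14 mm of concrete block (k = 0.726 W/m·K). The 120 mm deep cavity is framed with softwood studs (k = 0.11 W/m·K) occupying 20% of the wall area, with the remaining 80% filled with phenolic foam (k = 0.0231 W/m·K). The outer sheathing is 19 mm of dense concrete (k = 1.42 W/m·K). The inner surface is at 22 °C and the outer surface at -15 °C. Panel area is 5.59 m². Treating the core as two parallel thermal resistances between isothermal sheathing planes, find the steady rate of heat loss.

Sheathing layers in series; stud and cavity paths in parallel between them.
R_inner = 0.014/(0.726×5.59) = 0.00345 K/W
R_stud  = 0.12/(0.11×0.2×5.59) = 0.9758 K/W
R_cav   = 0.12/(0.0231×0.8×5.59) = 1.162 K/W
1/R_core = 1/R_stud + 1/R_cav → R_core = 0.5303 K/W
R_outer = 0.019/(1.42×5.59) = 0.002394 K/W
R_total = 0.5362 K/W
Q = ΔT/R_total = 37/0.5362

Q ≈ 69 W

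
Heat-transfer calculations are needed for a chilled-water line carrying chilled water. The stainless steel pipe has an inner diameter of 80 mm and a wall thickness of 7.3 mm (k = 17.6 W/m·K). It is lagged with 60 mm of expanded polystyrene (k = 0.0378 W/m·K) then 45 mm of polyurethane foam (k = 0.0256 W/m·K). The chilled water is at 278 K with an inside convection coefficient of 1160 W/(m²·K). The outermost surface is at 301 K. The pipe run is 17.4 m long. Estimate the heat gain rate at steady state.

Cylindrical conduction, so R = ln(r₂/r₁)/(2πkL) per layer, in series:
R_inner film = 1/(h_i·2πr₁L) = 1/(1160×2π×0.04×17.4) = 1.971×10^-4 K/W
R_stainless steel pipe wall = ln(47.3/40)/(2π×17.6×17.4) = 8.712×10^-5 K/W
R_expanded polystyrene = ln(107.3/47.3)/(2π×0.0378×17.4) = 0.1982 K/W
R_polyurethane foam = ln(152.3/107.3)/(2π×0.0256×17.4) = 0.1251 K/W
R_total = 0.3236 K/W
Q = ΔT/R_total = 23/0.3236

Q ≈ 71.1 W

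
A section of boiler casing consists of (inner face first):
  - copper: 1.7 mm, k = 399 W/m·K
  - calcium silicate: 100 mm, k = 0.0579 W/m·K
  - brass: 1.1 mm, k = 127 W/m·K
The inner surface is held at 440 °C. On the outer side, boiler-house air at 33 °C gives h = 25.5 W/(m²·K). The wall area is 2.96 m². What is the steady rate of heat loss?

Series thermal resistances:
R_copper = L/(kA) = 0.0017/(399×2.96) = 1.439×10^-6 K/W
R_calcium silicate = L/(kA) = 0.1/(0.0579×2.96) = 0.5835 K/W
R_brass = L/(kA) = 0.0011/(127×2.96) = 2.926×10^-6 K/W
R_outer film = 1/(h_o·A) = 1/(25.5×2.96) = 0.01325 K/W
R_total = 0.5967 K/W
Q = ΔT / R_total = 407 / 0.5967

Q ≈ 682 W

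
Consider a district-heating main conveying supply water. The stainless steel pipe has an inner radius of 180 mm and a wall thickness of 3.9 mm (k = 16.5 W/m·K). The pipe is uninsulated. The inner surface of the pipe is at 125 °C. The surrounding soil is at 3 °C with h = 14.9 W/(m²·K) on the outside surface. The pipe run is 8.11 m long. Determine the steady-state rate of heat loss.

For a radial system each layer contributes R = ln(r_out/r_in)/(2πkL); films add R = 1/(hA).
R_stainless steel pipe wall = ln(183.9/180)/(2π×16.5×8.11) = 2.549×10^-5 K/W
R_outer film = 1/(h_o·2πr_oL) = 1/(14.9×2π×0.1839×8.11) = 0.007162 K/W
R_total = 0.007187 K/W
Q = ΔT/R_total = 122/0.007187

Q ≈ 17000 W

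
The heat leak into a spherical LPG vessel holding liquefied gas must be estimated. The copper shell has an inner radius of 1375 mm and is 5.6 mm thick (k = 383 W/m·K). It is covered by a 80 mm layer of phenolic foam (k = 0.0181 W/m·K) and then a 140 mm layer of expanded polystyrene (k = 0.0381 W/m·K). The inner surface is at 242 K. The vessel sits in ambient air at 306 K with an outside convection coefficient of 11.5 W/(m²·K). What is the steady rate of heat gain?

Q ≈ 212 W

For a spherical shell R = (1/r₁ − 1/r₂)/(4πk); film R = 1/(h·4πr²). In series:
R_copper shell = (1/1.375 − 1/1.3806)/(4π×383) = 6.129×10^-7 K/W
R_phenolic foam = (1/1.3806 − 1/1.4606)/(4π×0.0181) = 0.1744 K/W
R_expanded polystyrene = (1/1.4606 − 1/1.6006)/(4π×0.0381) = 0.1251 K/W
R_outer film = 1/(h·4πr_o²) = 1/(11.5×4π×1.6006²) = 0.002701 K/W
R_total = 0.3022 K/W
Q = ΔT/R_total = 64/0.3022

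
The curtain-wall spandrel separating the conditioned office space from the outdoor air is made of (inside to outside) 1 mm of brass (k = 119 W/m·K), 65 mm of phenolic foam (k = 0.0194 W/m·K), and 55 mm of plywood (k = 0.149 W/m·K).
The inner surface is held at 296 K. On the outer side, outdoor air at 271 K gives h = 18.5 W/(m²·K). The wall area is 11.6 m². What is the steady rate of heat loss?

Q ≈ 76.8 W

Model the wall as resistances in series:
R_brass = L/(kA) = 0.001/(119×11.6) = 7.244×10^-7 K/W
R_phenolic foam = L/(kA) = 0.065/(0.0194×11.6) = 0.2888 K/W
R_plywood = L/(kA) = 0.055/(0.149×11.6) = 0.03182 K/W
R_outer film = 1/(h_o·A) = 1/(18.5×11.6) = 0.00466 K/W
R_total = 0.3253 K/W
Q = ΔT / R_total = 25 / 0.3253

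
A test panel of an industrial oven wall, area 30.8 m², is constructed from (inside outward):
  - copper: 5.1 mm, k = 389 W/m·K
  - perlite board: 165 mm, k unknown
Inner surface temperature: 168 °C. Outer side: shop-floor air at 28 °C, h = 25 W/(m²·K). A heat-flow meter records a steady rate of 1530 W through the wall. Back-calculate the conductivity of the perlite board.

k ≈ 0.0594 W/(m·K)

Model the wall as resistances in series:
R_copper = L/(kA) = 0.0051/(389×30.8) = 4.257×10^-7 K/W
R_outer film = 1/(h_o·A) = 1/(25×30.8) = 0.001299 K/W
Sum of known resistances R_other = 0.001299 K/W
Total R = ΔT/Q = 140/1530 = 0.0915 K/W
R_perlite board = R_total − R_other = 0.0902 K/W
k = L/(R·A) = 0.165/(0.0902×30.8)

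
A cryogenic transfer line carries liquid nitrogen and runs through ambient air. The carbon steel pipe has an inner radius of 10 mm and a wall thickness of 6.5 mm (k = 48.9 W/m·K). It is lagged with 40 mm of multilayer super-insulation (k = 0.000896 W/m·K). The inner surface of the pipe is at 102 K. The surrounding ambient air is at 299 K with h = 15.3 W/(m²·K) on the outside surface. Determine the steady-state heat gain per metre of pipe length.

For a radial system each layer contributes R = ln(r_out/r_in)/(2πkL); films add R = 1/(hA).
R_carbon steel pipe wall = ln(16.5/10)/(2π×48.9×1) = 0.00163 K/W
R_multilayer super-insulation = ln(56.5/16.5)/(2π×0.000896×1) = 218.6 K/W
R_outer film = 1/(h_o·2πr_oL) = 1/(15.3×2π×0.0565×1) = 0.1841 K/W
R_total = 218.8 K/W
Q = ΔT/R_total = 197/218.8

q′ ≈ 0.9 W/m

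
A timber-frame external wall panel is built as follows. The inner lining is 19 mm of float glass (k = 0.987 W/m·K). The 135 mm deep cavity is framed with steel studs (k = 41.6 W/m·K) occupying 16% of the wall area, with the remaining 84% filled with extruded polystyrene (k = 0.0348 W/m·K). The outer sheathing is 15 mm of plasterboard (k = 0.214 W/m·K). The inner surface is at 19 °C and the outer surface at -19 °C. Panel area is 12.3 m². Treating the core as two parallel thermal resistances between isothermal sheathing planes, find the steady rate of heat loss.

Sheathing layers in series; stud and cavity paths in parallel between them.
R_inner = 0.019/(0.987×12.3) = 0.001565 K/W
R_stud  = 0.135/(41.6×0.16×12.3) = 0.001649 K/W
R_cav   = 0.135/(0.0348×0.84×12.3) = 0.3755 K/W
1/R_core = 1/R_stud + 1/R_cav → R_core = 0.001642 K/W
R_outer = 0.015/(0.214×12.3) = 0.005699 K/W
R_total = 0.008905 K/W
Q = ΔT/R_total = 38/0.008905

Q ≈ 4270 W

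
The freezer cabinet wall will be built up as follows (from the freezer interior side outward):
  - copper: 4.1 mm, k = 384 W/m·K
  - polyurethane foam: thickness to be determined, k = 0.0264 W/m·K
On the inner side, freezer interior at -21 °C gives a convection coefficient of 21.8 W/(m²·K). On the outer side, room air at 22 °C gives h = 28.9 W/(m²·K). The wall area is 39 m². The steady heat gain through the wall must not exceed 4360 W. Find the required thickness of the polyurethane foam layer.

L ≈ 8.03 mm

Using the resistance-network approach (series):
R_inner film = 1/(h_i·A) = 1/(21.8×39) = 0.001176 K/W
R_copper = L/(kA) = 0.0041/(384×39) = 2.738×10^-7 K/W
R_outer film = 1/(h_o·A) = 1/(28.9×39) = 8.872×10^-4 K/W
Sum of the known resistances R_other = 0.002064 K/W
Required total resistance R_tot = ΔT/Q_allow = 43/4360 = 0.009862 K/W
R_polyurethane foam = R_tot − R_other = 0.007799 K/W
L = R·k·A = 0.007799×0.0264×39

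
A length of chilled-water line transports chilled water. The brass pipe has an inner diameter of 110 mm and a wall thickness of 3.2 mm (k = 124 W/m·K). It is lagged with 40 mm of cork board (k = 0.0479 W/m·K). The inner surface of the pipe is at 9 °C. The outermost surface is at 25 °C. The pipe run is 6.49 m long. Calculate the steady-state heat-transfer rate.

Q ≈ 59.7 W

Cylindrical conduction, so R = ln(r₂/r₁)/(2πkL) per layer, in series:
R_brass pipe wall = ln(58.2/55)/(2π×124×6.49) = 1.118×10^-5 K/W
R_cork board = ln(98.2/58.2)/(2π×0.0479×6.49) = 0.2678 K/W
R_total = 0.2678 K/W
Q = ΔT/R_total = 16/0.2678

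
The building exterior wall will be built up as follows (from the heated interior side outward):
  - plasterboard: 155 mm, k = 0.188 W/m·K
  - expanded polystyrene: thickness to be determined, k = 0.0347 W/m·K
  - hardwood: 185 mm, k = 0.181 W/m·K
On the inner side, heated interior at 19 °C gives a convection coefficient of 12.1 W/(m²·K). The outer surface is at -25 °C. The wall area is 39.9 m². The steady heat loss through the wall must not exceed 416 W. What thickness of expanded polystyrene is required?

L ≈ 79.5 mm

Thermal resistances in series:
R_inner film = 1/(h_i·A) = 1/(12.1×39.9) = 0.002071 K/W
R_plasterboard = L/(kA) = 0.155/(0.188×39.9) = 0.02066 K/W
R_hardwood = L/(kA) = 0.185/(0.181×39.9) = 0.02562 K/W
Sum of the known resistances R_other = 0.04835 K/W
Required total resistance R_tot = ΔT/Q_allow = 44/416 = 0.1058 K/W
R_expanded polystyrene = R_tot − R_other = 0.05742 K/W
L = R·k·A = 0.05742×0.0347×39.9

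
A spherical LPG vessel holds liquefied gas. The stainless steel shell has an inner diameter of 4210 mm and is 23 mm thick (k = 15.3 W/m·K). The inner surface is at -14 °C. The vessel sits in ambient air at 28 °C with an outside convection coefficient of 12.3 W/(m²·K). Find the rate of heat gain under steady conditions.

Radial (spherical) resistances in series:
R_stainless steel shell = (1/2.105 − 1/2.128)/(4π×15.3) = 2.671×10^-5 K/W
R_outer film = 1/(h·4πr_o²) = 1/(12.3×4π×2.128²) = 0.001429 K/W
R_total = 0.001455 K/W
Q = ΔT/R_total = 42/0.001455

Q ≈ 28900 W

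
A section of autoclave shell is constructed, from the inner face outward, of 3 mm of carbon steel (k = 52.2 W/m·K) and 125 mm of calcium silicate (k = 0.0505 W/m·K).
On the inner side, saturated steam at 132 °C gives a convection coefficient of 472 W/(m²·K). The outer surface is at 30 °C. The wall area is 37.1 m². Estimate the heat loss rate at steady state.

Q ≈ 1530 W

Model the wall as resistances in series:
R_inner film = 1/(h_i·A) = 1/(472×37.1) = 5.711×10^-5 K/W
R_carbon steel = L/(kA) = 0.003/(52.2×37.1) = 1.549×10^-6 K/W
R_calcium silicate = L/(kA) = 0.125/(0.0505×37.1) = 0.06672 K/W
R_total = 0.06678 K/W
Q = ΔT / R_total = 102 / 0.06678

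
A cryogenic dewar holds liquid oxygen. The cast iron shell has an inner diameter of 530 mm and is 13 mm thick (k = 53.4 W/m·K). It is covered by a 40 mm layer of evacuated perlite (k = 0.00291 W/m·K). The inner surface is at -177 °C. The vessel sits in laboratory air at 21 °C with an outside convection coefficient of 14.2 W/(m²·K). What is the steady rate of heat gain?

Radial (spherical) resistances in series:
R_cast iron shell = (1/0.265 − 1/0.278)/(4π×53.4) = 2.63×10^-4 K/W
R_evacuated perlite = (1/0.278 − 1/0.318)/(4π×0.00291) = 12.37 K/W
R_outer film = 1/(h·4πr_o²) = 1/(14.2×4π×0.318²) = 0.05542 K/W
R_total = 12.43 K/W
Q = ΔT/R_total = 198/12.43

Q ≈ 15.9 W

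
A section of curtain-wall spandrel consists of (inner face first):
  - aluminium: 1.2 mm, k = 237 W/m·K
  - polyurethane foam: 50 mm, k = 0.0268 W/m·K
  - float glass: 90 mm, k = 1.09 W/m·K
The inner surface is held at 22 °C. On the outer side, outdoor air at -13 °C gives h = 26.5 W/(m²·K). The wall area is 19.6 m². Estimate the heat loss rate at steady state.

Q ≈ 345 W

Series thermal resistances:
R_aluminium = L/(kA) = 0.0012/(237×19.6) = 2.583×10^-7 K/W
R_polyurethane foam = L/(kA) = 0.05/(0.0268×19.6) = 0.09519 K/W
R_float glass = L/(kA) = 0.09/(1.09×19.6) = 0.004213 K/W
R_outer film = 1/(h_o·A) = 1/(26.5×19.6) = 0.001925 K/W
R_total = 0.1013 K/W
Q = ΔT / R_total = 35 / 0.1013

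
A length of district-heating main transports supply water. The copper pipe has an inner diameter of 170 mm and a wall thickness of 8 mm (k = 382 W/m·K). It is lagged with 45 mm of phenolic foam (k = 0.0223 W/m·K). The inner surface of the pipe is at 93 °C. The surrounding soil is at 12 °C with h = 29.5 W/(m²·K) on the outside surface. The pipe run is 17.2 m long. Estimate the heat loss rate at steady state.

Per-layer cylindrical resistances, series-summed:
R_copper pipe wall = ln(93/85)/(2π×382×17.2) = 2.179×10^-6 K/W
R_phenolic foam = ln(138/93)/(2π×0.0223×17.2) = 0.1638 K/W
R_outer film = 1/(h_o·2πr_oL) = 1/(29.5×2π×0.138×17.2) = 0.002273 K/W
R_total = 0.166 K/W
Q = ΔT/R_total = 81/0.166

Q ≈ 488 W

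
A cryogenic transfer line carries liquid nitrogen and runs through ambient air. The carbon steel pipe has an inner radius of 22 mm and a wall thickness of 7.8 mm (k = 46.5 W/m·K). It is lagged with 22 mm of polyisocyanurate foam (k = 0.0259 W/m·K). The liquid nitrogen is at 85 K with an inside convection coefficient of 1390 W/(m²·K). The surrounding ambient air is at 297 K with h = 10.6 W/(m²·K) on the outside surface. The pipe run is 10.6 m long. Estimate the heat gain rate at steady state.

Q ≈ 608 W

Cylindrical conduction, so R = ln(r₂/r₁)/(2πkL) per layer, in series:
R_inner film = 1/(h_i·2πr₁L) = 1/(1390×2π×0.022×10.6) = 4.91×10^-4 K/W
R_carbon steel pipe wall = ln(29.8/22)/(2π×46.5×10.6) = 9.799×10^-5 K/W
R_polyisocyanurate foam = ln(51.8/29.8)/(2π×0.0259×10.6) = 0.3205 K/W
R_outer film = 1/(h_o·2πr_oL) = 1/(10.6×2π×0.0518×10.6) = 0.02735 K/W
R_total = 0.3484 K/W
Q = ΔT/R_total = 212/0.3484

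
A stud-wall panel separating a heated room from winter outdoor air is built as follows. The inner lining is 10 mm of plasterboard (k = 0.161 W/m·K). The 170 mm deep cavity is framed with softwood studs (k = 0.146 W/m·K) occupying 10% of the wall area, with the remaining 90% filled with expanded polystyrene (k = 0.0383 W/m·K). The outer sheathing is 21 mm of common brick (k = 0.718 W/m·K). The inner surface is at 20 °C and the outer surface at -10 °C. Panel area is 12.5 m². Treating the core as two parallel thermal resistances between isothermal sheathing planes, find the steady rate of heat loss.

Sheathing layers in series; stud and cavity paths in parallel between them.
R_inner = 0.01/(0.161×12.5) = 0.004969 K/W
R_stud  = 0.17/(0.146×0.1×12.5) = 0.9315 K/W
R_cav   = 0.17/(0.0383×0.9×12.5) = 0.3945 K/W
1/R_core = 1/R_stud + 1/R_cav → R_core = 0.2772 K/W
R_outer = 0.021/(0.718×12.5) = 0.00234 K/W
R_total = 0.2845 K/W
Q = ΔT/R_total = 30/0.2845

Q ≈ 105 W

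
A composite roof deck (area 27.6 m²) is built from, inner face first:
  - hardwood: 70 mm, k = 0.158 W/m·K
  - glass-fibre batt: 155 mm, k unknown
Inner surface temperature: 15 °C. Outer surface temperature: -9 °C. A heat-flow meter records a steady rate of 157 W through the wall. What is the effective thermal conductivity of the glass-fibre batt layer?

Model the wall as resistances in series:
R_hardwood = L/(kA) = 0.07/(0.158×27.6) = 0.01605 K/W
Sum of known resistances R_other = 0.01605 K/W
Total R = ΔT/Q = 24/157 = 0.1529 K/W
R_glass-fibre batt = R_total − R_other = 0.1368 K/W
k = L/(R·A) = 0.155/(0.1368×27.6)

k ≈ 0.041 W/(m·K)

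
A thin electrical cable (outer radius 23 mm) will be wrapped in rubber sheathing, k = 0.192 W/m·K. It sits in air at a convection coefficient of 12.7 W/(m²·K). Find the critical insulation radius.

r_cr ≈ 15.1 mm

For a cylinder r_cr = k/h = 0.192/12.7
r_cr = 15.1 mm; since the bare radius (23 mm) is above r_cr, any added insulation will reduce heat loss.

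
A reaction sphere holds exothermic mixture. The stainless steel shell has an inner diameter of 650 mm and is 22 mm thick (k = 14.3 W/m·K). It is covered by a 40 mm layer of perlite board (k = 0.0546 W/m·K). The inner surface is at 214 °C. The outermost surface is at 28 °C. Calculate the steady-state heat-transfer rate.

Q ≈ 427 W

Each spherical layer contributes R = (1/r_i − 1/r_o)/(4πk):
R_stainless steel shell = (1/0.325 − 1/0.347)/(4π×14.3) = 0.001086 K/W
R_perlite board = (1/0.347 − 1/0.387)/(4π×0.0546) = 0.4341 K/W
R_total = 0.4352 K/W
Q = ΔT/R_total = 186/0.4352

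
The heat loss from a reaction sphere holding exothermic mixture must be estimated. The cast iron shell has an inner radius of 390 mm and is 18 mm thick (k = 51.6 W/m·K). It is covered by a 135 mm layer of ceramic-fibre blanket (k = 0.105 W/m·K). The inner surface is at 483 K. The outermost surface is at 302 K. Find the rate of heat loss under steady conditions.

Q ≈ 392 W

Spherical conduction: R = (1/r_in − 1/r_out)/(4πk) per layer; series-sum.
R_cast iron shell = (1/0.39 − 1/0.408)/(4π×51.6) = 1.745×10^-4 K/W
R_ceramic-fibre blanket = (1/0.408 − 1/0.543)/(4π×0.105) = 0.4618 K/W
R_total = 0.462 K/W
Q = ΔT/R_total = 181/0.462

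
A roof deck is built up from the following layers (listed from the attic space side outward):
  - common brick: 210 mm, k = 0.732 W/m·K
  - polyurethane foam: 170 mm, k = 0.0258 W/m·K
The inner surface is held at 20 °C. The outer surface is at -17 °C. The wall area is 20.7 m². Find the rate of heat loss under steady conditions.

Q ≈ 111 W

Treating each layer as a thermal resistance in series:
R_common brick = L/(kA) = 0.21/(0.732×20.7) = 0.01386 K/W
R_polyurethane foam = L/(kA) = 0.17/(0.0258×20.7) = 0.3183 K/W
R_total = 0.3322 K/W
Q = ΔT / R_total = 37 / 0.3322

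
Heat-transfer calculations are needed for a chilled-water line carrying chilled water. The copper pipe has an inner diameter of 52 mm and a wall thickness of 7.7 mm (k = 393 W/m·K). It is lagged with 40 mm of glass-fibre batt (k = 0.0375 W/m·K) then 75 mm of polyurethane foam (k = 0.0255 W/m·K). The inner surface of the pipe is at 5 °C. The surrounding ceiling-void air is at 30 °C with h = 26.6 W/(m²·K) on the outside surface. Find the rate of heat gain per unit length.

Per-layer cylindrical resistances, series-summed:
R_copper pipe wall = ln(33.7/26)/(2π×393×1) = 1.051×10^-4 K/W
R_glass-fibre batt = ln(73.7/33.7)/(2π×0.0375×1) = 3.321 K/W
R_polyurethane foam = ln(148.7/73.7)/(2π×0.0255×1) = 4.381 K/W
R_outer film = 1/(h_o·2πr_oL) = 1/(26.6×2π×0.1487×1) = 0.04024 K/W
R_total = 7.742 K/W
Q = ΔT/R_total = 25/7.742

q′ ≈ 3.23 W/m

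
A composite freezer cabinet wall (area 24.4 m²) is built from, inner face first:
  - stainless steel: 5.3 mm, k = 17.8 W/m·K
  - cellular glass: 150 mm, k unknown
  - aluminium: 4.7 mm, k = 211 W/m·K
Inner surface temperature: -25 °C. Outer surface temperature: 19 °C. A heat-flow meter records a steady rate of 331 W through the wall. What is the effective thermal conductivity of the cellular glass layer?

Using the resistance-network approach (series):
R_stainless steel = L/(kA) = 0.0053/(17.8×24.4) = 1.22×10^-5 K/W
R_aluminium = L/(kA) = 0.0047/(211×24.4) = 9.129×10^-7 K/W
Sum of known resistances R_other = 1.312×10^-5 K/W
Total R = ΔT/Q = 44/331 = 0.1329 K/W
R_cellular glass = R_total − R_other = 0.1329 K/W
k = L/(R·A) = 0.15/(0.1329×24.4)

k ≈ 0.0463 W/(m·K)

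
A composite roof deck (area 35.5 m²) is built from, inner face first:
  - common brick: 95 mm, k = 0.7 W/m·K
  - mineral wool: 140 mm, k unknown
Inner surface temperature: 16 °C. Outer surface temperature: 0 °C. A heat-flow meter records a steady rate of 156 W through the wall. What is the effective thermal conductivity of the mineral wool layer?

Model the wall as resistances in series:
R_common brick = L/(kA) = 0.095/(0.7×35.5) = 0.003823 K/W
Sum of known resistances R_other = 0.003823 K/W
Total R = ΔT/Q = 16/156 = 0.1026 K/W
R_mineral wool = R_total − R_other = 0.09874 K/W
k = L/(R·A) = 0.14/(0.09874×35.5)

k ≈ 0.0399 W/(m·K)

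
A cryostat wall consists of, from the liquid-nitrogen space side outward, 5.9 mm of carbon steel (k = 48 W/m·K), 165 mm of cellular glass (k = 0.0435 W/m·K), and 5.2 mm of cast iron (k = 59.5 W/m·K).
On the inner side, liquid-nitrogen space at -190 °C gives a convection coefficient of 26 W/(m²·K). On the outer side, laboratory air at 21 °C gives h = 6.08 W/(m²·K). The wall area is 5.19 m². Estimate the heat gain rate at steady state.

Q ≈ 274 W

Treating each layer as a thermal resistance in series:
R_inner film = 1/(h_i·A) = 1/(26×5.19) = 0.007411 K/W
R_carbon steel = L/(kA) = 0.0059/(48×5.19) = 2.368×10^-5 K/W
R_cellular glass = L/(kA) = 0.165/(0.0435×5.19) = 0.7308 K/W
R_cast iron = L/(kA) = 0.0052/(59.5×5.19) = 1.684×10^-5 K/W
R_outer film = 1/(h_o·A) = 1/(6.08×5.19) = 0.03169 K/W
R_total = 0.77 K/W
Q = ΔT / R_total = 211 / 0.77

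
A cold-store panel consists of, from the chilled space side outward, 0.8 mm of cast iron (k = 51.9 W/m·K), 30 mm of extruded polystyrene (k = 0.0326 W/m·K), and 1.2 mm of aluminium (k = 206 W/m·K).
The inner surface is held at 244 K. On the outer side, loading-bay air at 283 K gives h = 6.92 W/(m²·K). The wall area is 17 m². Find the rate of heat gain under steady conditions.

Q ≈ 623 W

Model the wall as resistances in series:
R_cast iron = L/(kA) = 0.0008/(51.9×17) = 9.067×10^-7 K/W
R_extruded polystyrene = L/(kA) = 0.03/(0.0326×17) = 0.05413 K/W
R_aluminium = L/(kA) = 0.0012/(206×17) = 3.427×10^-7 K/W
R_outer film = 1/(h_o·A) = 1/(6.92×17) = 0.008501 K/W
R_total = 0.06263 K/W
Q = ΔT / R_total = 39 / 0.06263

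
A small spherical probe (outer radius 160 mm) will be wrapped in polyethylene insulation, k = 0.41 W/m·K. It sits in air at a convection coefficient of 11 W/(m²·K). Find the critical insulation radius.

For a sphere r_cr = 2k/h = 2×0.41/11
r_cr = 74.5 mm; since the bare radius (160 mm) is above r_cr, any added insulation will reduce heat loss.

r_cr ≈ 74.5 mm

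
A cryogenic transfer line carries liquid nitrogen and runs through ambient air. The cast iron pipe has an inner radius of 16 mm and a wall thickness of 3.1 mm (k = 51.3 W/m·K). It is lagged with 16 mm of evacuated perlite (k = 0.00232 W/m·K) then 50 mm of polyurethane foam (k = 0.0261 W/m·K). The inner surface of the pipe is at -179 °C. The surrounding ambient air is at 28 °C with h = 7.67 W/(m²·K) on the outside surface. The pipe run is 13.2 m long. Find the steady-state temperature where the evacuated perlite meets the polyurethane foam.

Cylindrical conduction, so R = ln(r₂/r₁)/(2πkL) per layer, in series:
R_cast iron pipe wall = ln(19.1/16)/(2π×51.3×13.2) = 4.162×10^-5 K/W
R_evacuated perlite = ln(35.1/19.1)/(2π×0.00232×13.2) = 3.162 K/W
R_polyurethane foam = ln(85.1/35.1)/(2π×0.0261×13.2) = 0.4091 K/W
R_outer film = 1/(h_o·2πr_oL) = 1/(7.67×2π×0.0851×13.2) = 0.01847 K/W
R_total = 3.59 K/W
Q = ΔT/R_total = 207/3.59
Q = 57.7 W
T_interface = T_inner + Q·ΣR(inner→interface) = -179 + 57.7×3.163

T ≈ 3.35 °C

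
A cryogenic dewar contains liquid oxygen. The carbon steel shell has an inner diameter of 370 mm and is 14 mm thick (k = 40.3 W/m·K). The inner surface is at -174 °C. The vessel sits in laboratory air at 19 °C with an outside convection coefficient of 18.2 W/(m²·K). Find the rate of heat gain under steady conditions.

Radial (spherical) resistances in series:
R_carbon steel shell = (1/0.185 − 1/0.199)/(4π×40.3) = 7.509×10^-4 K/W
R_outer film = 1/(h·4πr_o²) = 1/(18.2×4π×0.199²) = 0.1104 K/W
R_total = 0.1112 K/W
Q = ΔT/R_total = 193/0.1112

Q ≈ 1740 W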